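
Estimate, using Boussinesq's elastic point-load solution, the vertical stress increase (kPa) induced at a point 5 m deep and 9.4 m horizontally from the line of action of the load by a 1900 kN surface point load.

Δσ_z ≈ 0.829 kPa

Boussinesq vertical stress below a point load on an elastic half-space:
Δσ_z = 3P/(2πz²) · [1 + (r/z)²]^(−5/2)
r/z = 9.4/5 = 1.88; [1+(r/z)²]^(−5/2) = 0.02284.
Δσ_z = 3×1900/(2π×5²) × 0.02284 = 36.287 × 0.02284 = 0.8288 kPa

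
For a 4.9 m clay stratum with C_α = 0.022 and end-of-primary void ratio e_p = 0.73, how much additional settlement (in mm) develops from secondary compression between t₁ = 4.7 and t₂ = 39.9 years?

S_s ≈ 57.9 mm

Secondary compression: S_s = C_α·H/(1+e_p)·log₁₀(t₂/t₁)
S_s = 0.022×4.9/(1+0.73)×log₁₀(39.9/4.7)
    = 0.06231 × 0.9289 = 0.05788 m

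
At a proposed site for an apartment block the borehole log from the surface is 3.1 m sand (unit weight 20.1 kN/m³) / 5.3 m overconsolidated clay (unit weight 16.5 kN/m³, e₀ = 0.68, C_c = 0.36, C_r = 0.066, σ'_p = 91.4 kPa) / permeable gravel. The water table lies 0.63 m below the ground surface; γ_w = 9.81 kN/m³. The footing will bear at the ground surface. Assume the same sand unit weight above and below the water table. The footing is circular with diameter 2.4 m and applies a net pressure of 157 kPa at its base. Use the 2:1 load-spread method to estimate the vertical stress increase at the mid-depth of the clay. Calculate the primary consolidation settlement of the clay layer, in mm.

S_c ≈ 19.7 mm

Mid-depth of clay below the ground surface: z = 3.1 + 5.3/2 = 5.75 m.
Total vertical stress at mid-clay: σ_v = 20.1×3.1 + 16.5×2.65 = 106.04 kPa.
Pore pressure: u = 9.81×(5.75 − 0.63) = 50.227 kPa.
Initial effective stress: σ'_0 = σ_v − u = 106.04 − 50.227 = 55.813 kPa.
Stress increase at mid-clay by the 2:1 spreading method:
Δσ ≈ qD²/(D+z)² = 157×2.4²/(2.4+5.75)² = 13.615 kPa
Final effective stress: σ'_f = 55.813 + 13.615 = 69.428 kPa.
σ'_f = 69.428 ≤ σ'_p = 91.4 kPa, so the clay remains overconsolidated and only the recompression index applies:
S_c = C_r·H/(1+e₀)·log₁₀(σ'_f/σ'_0) = 0.066×5.3/1.68×log₁₀(69.428/55.813)
    = 0.20822 × 0.094799 = 0.01974 m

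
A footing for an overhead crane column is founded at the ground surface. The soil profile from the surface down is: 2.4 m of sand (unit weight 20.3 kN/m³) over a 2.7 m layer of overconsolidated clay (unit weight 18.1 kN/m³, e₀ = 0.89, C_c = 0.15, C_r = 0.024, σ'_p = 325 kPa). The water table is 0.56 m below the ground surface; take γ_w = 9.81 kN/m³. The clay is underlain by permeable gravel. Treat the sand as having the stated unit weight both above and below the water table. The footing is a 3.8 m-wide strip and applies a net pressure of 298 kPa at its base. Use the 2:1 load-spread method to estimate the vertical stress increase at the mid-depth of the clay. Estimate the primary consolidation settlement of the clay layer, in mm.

Mid-depth of clay below the ground surface: z = 2.4 + 2.7/2 = 3.75 m.
Total vertical stress at mid-clay: σ_v = 20.3×2.4 + 18.1×1.35 = 73.155 kPa.
Pore pressure: u = 9.81×(3.75 − 0.56) = 31.294 kPa.
Initial effective stress: σ'_0 = σ_v − u = 73.155 − 31.294 = 41.861 kPa.
Stress increase at mid-clay by the 2:1 spreading method:
Δσ = qB/(B+z) = 298×3.8/(3.8+3.75) = 149.99 kPa
Final effective stress: σ'_f = 41.861 + 149.99 = 191.85 kPa.
σ'_f = 191.85 ≤ σ'_p = 325 kPa, so the clay remains overconsolidated and only the recompression index applies:
S_c = C_r·H/(1+e₀)·log₁₀(σ'_f/σ'_0) = 0.024×2.7/1.89×log₁₀(191.85/41.861)
    = 0.034286 × 0.66115 = 0.02267 m

S_c ≈ 22.7 mm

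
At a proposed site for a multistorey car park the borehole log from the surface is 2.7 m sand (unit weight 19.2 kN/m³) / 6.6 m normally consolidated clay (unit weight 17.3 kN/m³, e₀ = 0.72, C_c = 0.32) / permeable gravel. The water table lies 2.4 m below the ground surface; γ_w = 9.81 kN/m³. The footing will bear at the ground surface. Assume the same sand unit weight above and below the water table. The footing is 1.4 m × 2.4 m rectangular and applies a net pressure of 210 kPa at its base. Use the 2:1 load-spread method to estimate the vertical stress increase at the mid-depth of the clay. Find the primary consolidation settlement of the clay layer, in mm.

Mid-depth of clay below the ground surface: z = 2.7 + 6.6/2 = 6 m.
Total vertical stress at mid-clay: σ_v = 19.2×2.7 + 17.3×3.3 = 108.93 kPa.
Pore pressure: u = 9.81×(6 − 2.4) = 35.316 kPa.
Initial effective stress: σ'_0 = σ_v − u = 108.93 − 35.316 = 73.614 kPa.
Stress increase at mid-clay by the 2:1 spreading method:
Δσ = qBL/((B+z)(L+z)) = 210×1.4×2.4/((1.4+6)(2.4+6)) = 11.351 kPa
Final effective stress: σ'_f = σ'_0 + Δσ = 73.614 + 11.351 = 84.965 kPa.
Normally consolidated clay, so the full stress increment lies on the virgin compression line:
S_c = C_c·H/(1+e₀)·log₁₀(σ'_f/σ'_0) = 0.32×6.6/(1+0.72)×log₁₀(84.965/73.614)
    = 1.2279 × 0.06228 = 0.07647 m

S_c ≈ 76.5 mm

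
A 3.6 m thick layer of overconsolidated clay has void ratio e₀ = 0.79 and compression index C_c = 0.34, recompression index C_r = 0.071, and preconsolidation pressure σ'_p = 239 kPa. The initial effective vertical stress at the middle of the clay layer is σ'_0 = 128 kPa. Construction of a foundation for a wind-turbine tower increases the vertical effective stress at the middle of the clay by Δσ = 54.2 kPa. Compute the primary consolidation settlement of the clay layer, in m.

Final effective stress: σ'_f = 128 + 54.2 = 182.2 kPa.
σ'_f = 182.2 ≤ σ'_p = 239 kPa, so the clay remains overconsolidated and only the recompression index applies:
S_c = C_r·H/(1+e₀)·log₁₀(σ'_f/σ'_0) = 0.071×3.6/1.79×log₁₀(182.2/128)
    = 0.1428 × 0.15334 = 0.0219 m

S_c ≈ 0.0219 m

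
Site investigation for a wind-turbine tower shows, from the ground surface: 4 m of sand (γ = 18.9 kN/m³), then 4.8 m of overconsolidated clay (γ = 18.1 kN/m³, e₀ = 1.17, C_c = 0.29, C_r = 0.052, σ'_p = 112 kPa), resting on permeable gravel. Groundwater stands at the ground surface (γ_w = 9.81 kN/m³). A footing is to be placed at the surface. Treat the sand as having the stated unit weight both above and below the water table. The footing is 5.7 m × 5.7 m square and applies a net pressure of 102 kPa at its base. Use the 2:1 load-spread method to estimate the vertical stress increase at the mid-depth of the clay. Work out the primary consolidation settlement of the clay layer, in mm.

S_c ≈ 16.9 mm

Mid-depth of clay below the ground surface: z = 4 + 4.8/2 = 6.4 m.
Total vertical stress at mid-clay: σ_v = 18.9×4 + 18.1×2.4 = 119.04 kPa.
Pore pressure: u = 9.81×(6.4 − 0) = 62.784 kPa.
Initial effective stress: σ'_0 = σ_v − u = 119.04 − 62.784 = 56.256 kPa.
Stress increase at mid-clay by the 2:1 spreading method:
Δσ = qBL/((B+z)(L+z)) = 102×5.7×5.7/((5.7+6.4)(5.7+6.4)) = 22.635 kPa
Final effective stress: σ'_f = 56.256 + 22.635 = 78.891 kPa.
σ'_f = 78.891 ≤ σ'_p = 112 kPa, so the clay remains overconsolidated and only the recompression index applies:
S_c = C_r·H/(1+e₀)·log₁₀(σ'_f/σ'_0) = 0.052×4.8/2.17×log₁₀(78.891/56.256)
    = 0.11502 × 0.14686 = 0.01689 m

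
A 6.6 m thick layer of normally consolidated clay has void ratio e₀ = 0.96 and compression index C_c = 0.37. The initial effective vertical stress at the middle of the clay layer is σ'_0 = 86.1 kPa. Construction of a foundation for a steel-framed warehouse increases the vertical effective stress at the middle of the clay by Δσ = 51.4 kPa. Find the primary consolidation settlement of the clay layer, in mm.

Final effective stress: σ'_f = σ'_0 + Δσ = 86.1 + 51.4 = 137.5 kPa.
Normally consolidated clay, so the full stress increment lies on the virgin compression line:
S_c = C_c·H/(1+e₀)·log₁₀(σ'_f/σ'_0) = 0.37×6.6/(1+0.96)×log₁₀(137.5/86.1)
    = 1.2459 × 0.2033 = 0.2533 m

S_c ≈ 253 mm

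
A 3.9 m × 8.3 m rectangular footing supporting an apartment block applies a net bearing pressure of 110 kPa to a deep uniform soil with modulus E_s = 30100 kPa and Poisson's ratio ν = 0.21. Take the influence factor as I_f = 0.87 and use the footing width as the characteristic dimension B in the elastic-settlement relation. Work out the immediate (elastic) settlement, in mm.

S_e ≈ 11.9 mm

Immediate (elastic) settlement: S_e = q·B·(1−ν²)/E_s · I_f.
S_e = 110 × 3.9 × (1 − 0.21²) / 30100 × 0.87
    = 110 × 3.9 × 0.9559 / 30100 × 0.87
    = 0.01185 m = 11.85 mm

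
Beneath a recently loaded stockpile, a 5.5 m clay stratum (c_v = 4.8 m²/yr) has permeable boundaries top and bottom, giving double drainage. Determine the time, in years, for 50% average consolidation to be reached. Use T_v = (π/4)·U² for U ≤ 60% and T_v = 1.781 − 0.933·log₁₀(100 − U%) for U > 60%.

t ≈ 0.309 years

Drainage path length: H_d = H/2 = 2.75 m (double drainage).
U ≤ 60%: T_v = (π/4)·U² = (π/4)×0.5² = 0.19635.
t = T_v·H_d²/c_v = 0.19635×2.75²/4.8 = 0.3094 years.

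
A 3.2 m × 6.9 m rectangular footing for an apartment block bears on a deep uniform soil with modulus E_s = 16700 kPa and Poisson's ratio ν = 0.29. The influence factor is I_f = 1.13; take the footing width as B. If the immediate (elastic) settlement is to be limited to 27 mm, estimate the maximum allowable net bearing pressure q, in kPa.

S_e = q·B·(1−ν²)/E_s · I_f  ⇒  q = S_e·E_s / (B·(1−ν²)·I_f).
q = 0.027 × 16700 / (3.2 × 0.9159 × 1.13) = 136.1 kPa

q ≈ 136 kPa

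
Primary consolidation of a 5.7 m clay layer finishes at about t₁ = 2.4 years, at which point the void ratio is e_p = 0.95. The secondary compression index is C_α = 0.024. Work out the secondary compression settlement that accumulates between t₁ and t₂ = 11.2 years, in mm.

Secondary compression: S_s = C_α·H/(1+e_p)·log₁₀(t₂/t₁)
S_s = 0.024×5.7/(1+0.95)×log₁₀(11.2/2.4)
    = 0.07015 × 0.669 = 0.04693 m

S_s ≈ 46.9 mm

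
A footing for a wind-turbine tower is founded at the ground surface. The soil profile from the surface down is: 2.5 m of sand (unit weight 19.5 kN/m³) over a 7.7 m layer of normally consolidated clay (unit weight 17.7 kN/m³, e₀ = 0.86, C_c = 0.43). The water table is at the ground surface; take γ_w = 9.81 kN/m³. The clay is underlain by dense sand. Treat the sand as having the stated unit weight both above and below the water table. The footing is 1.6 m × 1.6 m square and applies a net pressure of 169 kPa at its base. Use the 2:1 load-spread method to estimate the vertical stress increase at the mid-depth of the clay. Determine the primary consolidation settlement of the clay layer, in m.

Mid-depth of clay below the ground surface: z = 2.5 + 7.7/2 = 6.35 m.
Total vertical stress at mid-clay: σ_v = 19.5×2.5 + 17.7×3.85 = 116.89 kPa.
Pore pressure: u = 9.81×(6.35 − 0) = 62.294 kPa.
Initial effective stress: σ'_0 = σ_v − u = 116.89 − 62.294 = 54.596 kPa.
Stress increase at mid-clay by the 2:1 spreading method:
Δσ = qBL/((B+z)(L+z)) = 169×1.6×1.6/((1.6+6.35)(1.6+6.35)) = 6.8453 kPa
Final effective stress: σ'_f = σ'_0 + Δσ = 54.596 + 6.8453 = 61.441 kPa.
Normally consolidated clay, so the full stress increment lies on the virgin compression line:
S_c = C_c·H/(1+e₀)·log₁₀(σ'_f/σ'_0) = 0.43×7.7/(1+0.86)×log₁₀(61.441/54.596)
    = 1.7801 × 0.051297 = 0.09131 m

S_c ≈ 0.0913 m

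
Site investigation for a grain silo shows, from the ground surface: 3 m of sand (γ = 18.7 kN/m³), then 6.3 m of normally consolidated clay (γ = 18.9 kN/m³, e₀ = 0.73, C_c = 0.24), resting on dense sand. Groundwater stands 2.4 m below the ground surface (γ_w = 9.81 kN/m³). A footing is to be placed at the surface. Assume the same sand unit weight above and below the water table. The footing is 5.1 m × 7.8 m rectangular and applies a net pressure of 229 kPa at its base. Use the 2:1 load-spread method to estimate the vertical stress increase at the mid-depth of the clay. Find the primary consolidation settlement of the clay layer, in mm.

S_c ≈ 209 mm

Mid-depth of clay below the ground surface: z = 3 + 6.3/2 = 6.15 m.
Total vertical stress at mid-clay: σ_v = 18.7×3 + 18.9×3.15 = 115.63 kPa.
Pore pressure: u = 9.81×(6.15 − 2.4) = 36.788 kPa.
Initial effective stress: σ'_0 = σ_v − u = 115.63 − 36.788 = 78.842 kPa.
Stress increase at mid-clay by the 2:1 spreading method:
Δσ = qBL/((B+z)(L+z)) = 229×5.1×7.8/((5.1+6.15)(7.8+6.15)) = 58.046 kPa
Final effective stress: σ'_f = σ'_0 + Δσ = 78.842 + 58.046 = 136.89 kPa.
Normally consolidated clay, so the full stress increment lies on the virgin compression line:
S_c = C_c·H/(1+e₀)·log₁₀(σ'_f/σ'_0) = 0.24×6.3/(1+0.73)×log₁₀(136.89/78.842)
    = 0.87399 × 0.23961 = 0.2094 m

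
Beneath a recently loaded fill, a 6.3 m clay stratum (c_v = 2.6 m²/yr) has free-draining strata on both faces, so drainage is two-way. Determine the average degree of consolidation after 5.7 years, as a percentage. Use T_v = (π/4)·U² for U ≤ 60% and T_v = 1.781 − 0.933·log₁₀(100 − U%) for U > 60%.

Drainage path length: H_d = H/2 = 3.15 m (double drainage).
T_v = c_v·t/H_d² = 2.6×5.7/3.15² = 1.4936.
T_v = 1.4936 corresponds to the U > 60% branch:
U = 1 − 10^((1.781 − T_v)/0.933)/100 = 0.9797

U ≈ 98 %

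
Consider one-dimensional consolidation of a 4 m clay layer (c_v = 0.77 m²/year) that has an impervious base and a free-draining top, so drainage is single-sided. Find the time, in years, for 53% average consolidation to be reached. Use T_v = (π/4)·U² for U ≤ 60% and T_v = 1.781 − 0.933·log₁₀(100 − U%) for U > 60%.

Drainage path length: H_d = H = 4 m (single drainage).
U ≤ 60%: T_v = (π/4)·U² = (π/4)×0.53² = 0.22062.
t = T_v·H_d²/c_v = 0.22062×4²/0.77 = 4.584 years.

t ≈ 4.58 years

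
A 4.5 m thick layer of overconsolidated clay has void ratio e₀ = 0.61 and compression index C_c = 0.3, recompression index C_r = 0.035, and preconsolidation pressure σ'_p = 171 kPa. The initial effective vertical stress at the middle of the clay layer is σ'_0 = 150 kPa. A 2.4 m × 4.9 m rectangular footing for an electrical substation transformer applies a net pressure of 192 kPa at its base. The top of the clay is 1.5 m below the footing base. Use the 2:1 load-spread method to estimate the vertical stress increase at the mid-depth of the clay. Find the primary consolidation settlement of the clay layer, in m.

Mid-depth of clay below the footing base: z = 1.5 + 4.5/2 = 3.75 m.
Stress increase at mid-clay by the 2:1 spreading method:
Δσ = qBL/((B+z)(L+z)) = 192×2.4×4.9/((2.4+3.75)(4.9+3.75)) = 42.444 kPa
Final effective stress: σ'_f = 150 + 42.444 = 192.44 kPa.
σ'_f = 192.44 > σ'_p = 171 kPa, so the stress path crosses the preconsolidation pressure — recompression up to σ'_p, then virgin compression beyond:
S_c = H/(1+e₀)·[C_r·log₁₀(σ'_p/σ'_0) + C_c·log₁₀(σ'_f/σ'_p)]
    = 4.5/1.61 × [0.035×log₁₀(171/150) + 0.3×log₁₀(192.44/171)]
    = 2.795 × [0.0019917 + 0.01539] = 0.04858 m

S_c ≈ 0.0486 m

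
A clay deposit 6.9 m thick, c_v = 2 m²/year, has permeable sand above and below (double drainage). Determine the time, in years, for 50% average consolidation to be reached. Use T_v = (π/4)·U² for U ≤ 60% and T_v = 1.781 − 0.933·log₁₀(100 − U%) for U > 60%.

t ≈ 1.17 years

Drainage path length: H_d = H/2 = 3.45 m (double drainage).
U ≤ 60%: T_v = (π/4)·U² = (π/4)×0.5² = 0.19635.
t = T_v·H_d²/c_v = 0.19635×3.45²/2 = 1.169 years.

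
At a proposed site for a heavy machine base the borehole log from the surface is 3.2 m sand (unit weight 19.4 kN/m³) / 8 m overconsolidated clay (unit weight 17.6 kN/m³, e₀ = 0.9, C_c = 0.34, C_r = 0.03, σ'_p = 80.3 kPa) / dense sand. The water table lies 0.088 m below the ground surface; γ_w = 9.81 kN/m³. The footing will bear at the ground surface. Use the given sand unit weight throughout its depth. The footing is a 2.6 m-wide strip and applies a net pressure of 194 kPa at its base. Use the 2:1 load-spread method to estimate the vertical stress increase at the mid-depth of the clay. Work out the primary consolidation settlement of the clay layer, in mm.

Mid-depth of clay below the ground surface: z = 3.2 + 8/2 = 7.2 m.
Total vertical stress at mid-clay: σ_v = 19.4×3.2 + 17.6×4 = 132.48 kPa.
Pore pressure: u = 9.81×(7.2 − 0.088) = 69.769 kPa.
Initial effective stress: σ'_0 = σ_v − u = 132.48 − 69.769 = 62.711 kPa.
Stress increase at mid-clay by the 2:1 spreading method:
Δσ = qB/(B+z) = 194×2.6/(2.6+7.2) = 51.469 kPa
Final effective stress: σ'_f = 62.711 + 51.469 = 114.18 kPa.
σ'_f = 114.18 > σ'_p = 80.3 kPa, so the stress path crosses the preconsolidation pressure — recompression up to σ'_p, then virgin compression beyond:
S_c = H/(1+e₀)·[C_r·log₁₀(σ'_p/σ'_0) + C_c·log₁₀(σ'_f/σ'_p)]
    = 8/1.9 × [0.03×log₁₀(80.3/62.711) + 0.34×log₁₀(114.18/80.3)]
    = 4.2105 × [0.0032212 + 0.051977] = 0.2324 m

S_c ≈ 232 mm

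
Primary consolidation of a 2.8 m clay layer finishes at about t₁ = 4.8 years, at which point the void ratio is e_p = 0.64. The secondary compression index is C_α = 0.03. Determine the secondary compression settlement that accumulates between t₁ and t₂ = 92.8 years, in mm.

Secondary compression: S_s = C_α·H/(1+e_p)·log₁₀(t₂/t₁)
S_s = 0.03×2.8/(1+0.64)×log₁₀(92.8/4.8)
    = 0.05122 × 1.286 = 0.06588 m

S_s ≈ 65.9 mm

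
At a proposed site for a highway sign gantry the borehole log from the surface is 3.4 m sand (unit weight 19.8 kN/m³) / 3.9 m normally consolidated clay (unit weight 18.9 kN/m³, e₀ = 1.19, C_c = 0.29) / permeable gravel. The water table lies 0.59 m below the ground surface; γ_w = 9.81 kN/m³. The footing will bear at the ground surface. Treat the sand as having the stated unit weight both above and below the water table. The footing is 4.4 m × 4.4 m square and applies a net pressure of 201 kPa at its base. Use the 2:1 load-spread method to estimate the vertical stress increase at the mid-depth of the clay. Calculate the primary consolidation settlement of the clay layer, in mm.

Mid-depth of clay below the ground surface: z = 3.4 + 3.9/2 = 5.35 m.
Total vertical stress at mid-clay: σ_v = 19.8×3.4 + 18.9×1.95 = 104.18 kPa.
Pore pressure: u = 9.81×(5.35 − 0.59) = 46.696 kPa.
Initial effective stress: σ'_0 = σ_v − u = 104.18 − 46.696 = 57.484 kPa.
Stress increase at mid-clay by the 2:1 spreading method:
Δσ = qBL/((B+z)(L+z)) = 201×4.4×4.4/((4.4+5.35)(4.4+5.35)) = 40.935 kPa
Final effective stress: σ'_f = σ'_0 + Δσ = 57.484 + 40.935 = 98.419 kPa.
Normally consolidated clay, so the full stress increment lies on the virgin compression line:
S_c = C_c·H/(1+e₀)·log₁₀(σ'_f/σ'_0) = 0.29×3.9/(1+1.19)×log₁₀(98.419/57.484)
    = 0.51644 × 0.23353 = 0.1206 m

S_c ≈ 121 mm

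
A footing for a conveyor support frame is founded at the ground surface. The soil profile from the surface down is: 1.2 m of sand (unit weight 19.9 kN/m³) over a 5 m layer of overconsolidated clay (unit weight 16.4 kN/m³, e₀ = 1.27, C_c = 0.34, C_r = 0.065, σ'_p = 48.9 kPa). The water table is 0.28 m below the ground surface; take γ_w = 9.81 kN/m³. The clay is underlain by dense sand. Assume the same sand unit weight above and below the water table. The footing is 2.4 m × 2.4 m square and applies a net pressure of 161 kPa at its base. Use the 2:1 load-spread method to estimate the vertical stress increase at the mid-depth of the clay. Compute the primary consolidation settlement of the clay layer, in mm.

Mid-depth of clay below the ground surface: z = 1.2 + 5/2 = 3.7 m.
Total vertical stress at mid-clay: σ_v = 19.9×1.2 + 16.4×2.5 = 64.88 kPa.
Pore pressure: u = 9.81×(3.7 − 0.28) = 33.55 kPa.
Initial effective stress: σ'_0 = σ_v − u = 64.88 − 33.55 = 31.33 kPa.
Stress increase at mid-clay by the 2:1 spreading method:
Δσ = qBL/((B+z)(L+z)) = 161×2.4×2.4/((2.4+3.7)(2.4+3.7)) = 24.922 kPa
Final effective stress: σ'_f = 31.33 + 24.922 = 56.252 kPa.
σ'_f = 56.252 > σ'_p = 48.9 kPa, so the stress path crosses the preconsolidation pressure — recompression up to σ'_p, then virgin compression beyond:
S_c = H/(1+e₀)·[C_r·log₁₀(σ'_p/σ'_0) + C_c·log₁₀(σ'_f/σ'_p)]
    = 5/2.27 × [0.065×log₁₀(48.9/31.33) + 0.34×log₁₀(56.252/48.9)]
    = 2.2026 × [0.012568 + 0.020682] = 0.07324 m

S_c ≈ 73.2 mm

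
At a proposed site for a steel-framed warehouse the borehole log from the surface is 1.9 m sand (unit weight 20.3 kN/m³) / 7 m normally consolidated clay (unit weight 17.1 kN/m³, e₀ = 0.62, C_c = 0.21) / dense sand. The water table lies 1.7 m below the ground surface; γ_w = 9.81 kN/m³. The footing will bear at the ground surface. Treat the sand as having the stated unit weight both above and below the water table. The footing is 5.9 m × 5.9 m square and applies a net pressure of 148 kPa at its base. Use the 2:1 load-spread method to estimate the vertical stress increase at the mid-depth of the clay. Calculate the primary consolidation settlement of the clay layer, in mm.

S_c ≈ 197 mm

Mid-depth of clay below the ground surface: z = 1.9 + 7/2 = 5.4 m.
Total vertical stress at mid-clay: σ_v = 20.3×1.9 + 17.1×3.5 = 98.42 kPa.
Pore pressure: u = 9.81×(5.4 − 1.7) = 36.297 kPa.
Initial effective stress: σ'_0 = σ_v − u = 98.42 − 36.297 = 62.123 kPa.
Stress increase at mid-clay by the 2:1 spreading method:
Δσ = qBL/((B+z)(L+z)) = 148×5.9×5.9/((5.9+5.4)(5.9+5.4)) = 40.347 kPa
Final effective stress: σ'_f = σ'_0 + Δσ = 62.123 + 40.347 = 102.47 kPa.
Normally consolidated clay, so the full stress increment lies on the virgin compression line:
S_c = C_c·H/(1+e₀)·log₁₀(σ'_f/σ'_0) = 0.21×7/(1+0.62)×log₁₀(102.47/62.123)
    = 0.90741 × 0.21734 = 0.1972 m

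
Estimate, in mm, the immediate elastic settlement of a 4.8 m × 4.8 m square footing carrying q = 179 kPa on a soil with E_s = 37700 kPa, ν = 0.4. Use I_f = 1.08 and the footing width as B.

Immediate (elastic) settlement: S_e = q·B·(1−ν²)/E_s · I_f.
S_e = 179 × 4.8 × (1 − 0.4²) / 37700 × 1.08
    = 179 × 4.8 × 0.84 / 37700 × 1.08
    = 0.02068 m = 20.68 mm

S_e ≈ 20.7 mm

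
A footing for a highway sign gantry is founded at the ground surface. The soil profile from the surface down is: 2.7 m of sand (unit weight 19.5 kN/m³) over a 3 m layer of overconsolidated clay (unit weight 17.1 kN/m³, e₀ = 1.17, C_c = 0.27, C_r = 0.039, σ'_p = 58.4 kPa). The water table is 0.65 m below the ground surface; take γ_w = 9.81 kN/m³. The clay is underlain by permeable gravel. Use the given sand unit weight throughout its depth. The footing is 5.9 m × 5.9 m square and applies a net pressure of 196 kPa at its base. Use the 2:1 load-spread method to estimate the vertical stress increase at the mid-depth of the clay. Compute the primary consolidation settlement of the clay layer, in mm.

Mid-depth of clay below the ground surface: z = 2.7 + 3/2 = 4.2 m.
Total vertical stress at mid-clay: σ_v = 19.5×2.7 + 17.1×1.5 = 78.3 kPa.
Pore pressure: u = 9.81×(4.2 − 0.65) = 34.825 kPa.
Initial effective stress: σ'_0 = σ_v − u = 78.3 − 34.825 = 43.475 kPa.
Stress increase at mid-clay by the 2:1 spreading method:
Δσ = qBL/((B+z)(L+z)) = 196×5.9×5.9/((5.9+4.2)(5.9+4.2)) = 66.883 kPa
Final effective stress: σ'_f = 43.475 + 66.883 = 110.36 kPa.
σ'_f = 110.36 > σ'_p = 58.4 kPa, so the stress path crosses the preconsolidation pressure — recompression up to σ'_p, then virgin compression beyond:
S_c = H/(1+e₀)·[C_r·log₁₀(σ'_p/σ'_0) + C_c·log₁₀(σ'_f/σ'_p)]
    = 3/2.17 × [0.039×log₁₀(58.4/43.475) + 0.27×log₁₀(110.36/58.4)]
    = 1.3825 × [0.0049988 + 0.074628] = 0.1101 m

S_c ≈ 110 mm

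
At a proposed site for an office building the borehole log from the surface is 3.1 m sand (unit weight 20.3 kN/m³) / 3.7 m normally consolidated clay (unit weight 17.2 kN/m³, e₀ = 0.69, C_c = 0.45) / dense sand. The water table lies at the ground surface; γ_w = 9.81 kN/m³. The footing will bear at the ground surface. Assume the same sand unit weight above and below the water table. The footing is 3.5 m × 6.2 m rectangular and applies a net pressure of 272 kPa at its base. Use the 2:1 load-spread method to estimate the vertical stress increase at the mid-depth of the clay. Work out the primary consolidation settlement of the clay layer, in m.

S_c ≈ 0.367 m

Mid-depth of clay below the ground surface: z = 3.1 + 3.7/2 = 4.95 m.
Total vertical stress at mid-clay: σ_v = 20.3×3.1 + 17.2×1.85 = 94.75 kPa.
Pore pressure: u = 9.81×(4.95 − 0) = 48.56 kPa.
Initial effective stress: σ'_0 = σ_v − u = 94.75 − 48.56 = 46.19 kPa.
Stress increase at mid-clay by the 2:1 spreading method:
Δσ = qBL/((B+z)(L+z)) = 272×3.5×6.2/((3.5+4.95)(6.2+4.95)) = 62.647 kPa
Final effective stress: σ'_f = σ'_0 + Δσ = 46.19 + 62.647 = 108.84 kPa.
Normally consolidated clay, so the full stress increment lies on the virgin compression line:
S_c = C_c·H/(1+e₀)·log₁₀(σ'_f/σ'_0) = 0.45×3.7/(1+0.69)×log₁₀(108.84/46.19)
    = 0.98521 × 0.37224 = 0.3667 m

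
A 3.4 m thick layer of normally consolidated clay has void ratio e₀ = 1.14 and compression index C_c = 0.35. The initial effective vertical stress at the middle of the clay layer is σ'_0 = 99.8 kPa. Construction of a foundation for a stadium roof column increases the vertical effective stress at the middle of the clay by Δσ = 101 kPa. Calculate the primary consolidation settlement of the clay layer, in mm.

Final effective stress: σ'_f = σ'_0 + Δσ = 99.8 + 101 = 200.8 kPa.
Normally consolidated clay, so the full stress increment lies on the virgin compression line:
S_c = C_c·H/(1+e₀)·log₁₀(σ'_f/σ'_0) = 0.35×3.4/(1+1.14)×log₁₀(200.8/99.8)
    = 0.55607 × 0.30363 = 0.1688 m

S_c ≈ 169 mm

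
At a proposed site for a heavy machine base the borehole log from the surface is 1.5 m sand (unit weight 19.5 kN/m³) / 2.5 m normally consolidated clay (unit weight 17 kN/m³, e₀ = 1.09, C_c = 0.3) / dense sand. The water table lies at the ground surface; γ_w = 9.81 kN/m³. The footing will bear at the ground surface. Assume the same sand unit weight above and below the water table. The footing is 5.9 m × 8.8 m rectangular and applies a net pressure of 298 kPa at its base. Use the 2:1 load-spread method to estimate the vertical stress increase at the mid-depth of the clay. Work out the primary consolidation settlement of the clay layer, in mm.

S_c ≈ 316 mm

Mid-depth of clay below the ground surface: z = 1.5 + 2.5/2 = 2.75 m.
Total vertical stress at mid-clay: σ_v = 19.5×1.5 + 17×1.25 = 50.5 kPa.
Pore pressure: u = 9.81×(2.75 − 0) = 26.978 kPa.
Initial effective stress: σ'_0 = σ_v − u = 50.5 − 26.978 = 23.522 kPa.
Stress increase at mid-clay by the 2:1 spreading method:
Δσ = qBL/((B+z)(L+z)) = 298×5.9×8.8/((5.9+2.75)(8.8+2.75)) = 154.86 kPa
Final effective stress: σ'_f = σ'_0 + Δσ = 23.522 + 154.86 = 178.38 kPa.
Normally consolidated clay, so the full stress increment lies on the virgin compression line:
S_c = C_c·H/(1+e₀)·log₁₀(σ'_f/σ'_0) = 0.3×2.5/(1+1.09)×log₁₀(178.38/23.522)
    = 0.35885 × 0.87987 = 0.3157 m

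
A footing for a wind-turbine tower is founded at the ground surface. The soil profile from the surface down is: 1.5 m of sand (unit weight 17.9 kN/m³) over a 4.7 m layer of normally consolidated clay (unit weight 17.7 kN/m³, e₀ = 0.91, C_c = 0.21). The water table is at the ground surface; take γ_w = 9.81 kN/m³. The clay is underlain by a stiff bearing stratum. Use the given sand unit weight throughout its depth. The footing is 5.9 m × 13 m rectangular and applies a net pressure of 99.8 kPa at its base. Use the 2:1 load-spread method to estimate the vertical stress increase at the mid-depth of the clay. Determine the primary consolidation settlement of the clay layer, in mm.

S_c ≈ 207 mm

Mid-depth of clay below the ground surface: z = 1.5 + 4.7/2 = 3.85 m.
Total vertical stress at mid-clay: σ_v = 17.9×1.5 + 17.7×2.35 = 68.445 kPa.
Pore pressure: u = 9.81×(3.85 − 0) = 37.769 kPa.
Initial effective stress: σ'_0 = σ_v − u = 68.445 − 37.769 = 30.676 kPa.
Stress increase at mid-clay by the 2:1 spreading method:
Δσ = qBL/((B+z)(L+z)) = 99.8×5.9×13/((5.9+3.85)(13+3.85)) = 46.593 kPa
Final effective stress: σ'_f = σ'_0 + Δσ = 30.676 + 46.593 = 77.269 kPa.
Normally consolidated clay, so the full stress increment lies on the virgin compression line:
S_c = C_c·H/(1+e₀)·log₁₀(σ'_f/σ'_0) = 0.21×4.7/(1+0.91)×log₁₀(77.269/30.676)
    = 0.51675 × 0.40121 = 0.2073 m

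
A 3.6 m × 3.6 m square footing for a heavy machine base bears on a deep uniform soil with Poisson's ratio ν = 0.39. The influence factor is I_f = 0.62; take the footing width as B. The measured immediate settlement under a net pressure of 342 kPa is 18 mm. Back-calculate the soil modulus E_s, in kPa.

E_s ≈ 36000 kPa

S_e = q·B·(1−ν²)/E_s · I_f  ⇒  E_s = q·B·(1−ν²)·I_f / S_e.
E_s = 342 × 3.6 × 0.8479 × 0.62 / 0.018 = 35960 kPa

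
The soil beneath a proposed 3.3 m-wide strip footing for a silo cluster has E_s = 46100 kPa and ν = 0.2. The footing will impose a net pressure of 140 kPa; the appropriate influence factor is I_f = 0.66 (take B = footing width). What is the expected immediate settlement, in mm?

Immediate (elastic) settlement: S_e = q·B·(1−ν²)/E_s · I_f.
S_e = 140 × 3.3 × (1 − 0.2²) / 46100 × 0.66
    = 140 × 3.3 × 0.96 / 46100 × 0.66
    = 0.00635 m = 6.35 mm

S_e ≈ 6.35 mm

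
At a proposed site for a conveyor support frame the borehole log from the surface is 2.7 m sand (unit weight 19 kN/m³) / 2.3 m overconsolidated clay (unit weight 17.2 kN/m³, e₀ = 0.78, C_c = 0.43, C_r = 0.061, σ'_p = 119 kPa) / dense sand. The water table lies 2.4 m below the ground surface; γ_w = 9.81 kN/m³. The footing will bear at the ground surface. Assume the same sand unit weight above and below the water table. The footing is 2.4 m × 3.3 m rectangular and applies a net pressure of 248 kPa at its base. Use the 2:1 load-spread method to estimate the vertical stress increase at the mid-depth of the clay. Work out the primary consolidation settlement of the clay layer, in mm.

S_c ≈ 19.6 mm

Mid-depth of clay below the ground surface: z = 2.7 + 2.3/2 = 3.85 m.
Total vertical stress at mid-clay: σ_v = 19×2.7 + 17.2×1.15 = 71.08 kPa.
Pore pressure: u = 9.81×(3.85 − 2.4) = 14.225 kPa.
Initial effective stress: σ'_0 = σ_v − u = 71.08 − 14.225 = 56.855 kPa.
Stress increase at mid-clay by the 2:1 spreading method:
Δσ = qBL/((B+z)(L+z)) = 248×2.4×3.3/((2.4+3.85)(3.3+3.85)) = 43.953 kPa
Final effective stress: σ'_f = 56.855 + 43.953 = 100.81 kPa.
σ'_f = 100.81 ≤ σ'_p = 119 kPa, so the clay remains overconsolidated and only the recompression index applies:
S_c = C_r·H/(1+e₀)·log₁₀(σ'_f/σ'_0) = 0.061×2.3/1.78×log₁₀(100.81/56.855)
    = 0.078818 × 0.24873 = 0.0196 m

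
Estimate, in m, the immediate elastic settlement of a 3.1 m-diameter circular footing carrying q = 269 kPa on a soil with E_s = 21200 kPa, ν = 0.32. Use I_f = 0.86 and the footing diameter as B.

S_e ≈ 0.0304 m

Immediate (elastic) settlement: S_e = q·B·(1−ν²)/E_s · I_f.
S_e = 269 × 3.1 × (1 − 0.32²) / 21200 × 0.86
    = 269 × 3.1 × 0.8976 / 21200 × 0.86
    = 0.03036 m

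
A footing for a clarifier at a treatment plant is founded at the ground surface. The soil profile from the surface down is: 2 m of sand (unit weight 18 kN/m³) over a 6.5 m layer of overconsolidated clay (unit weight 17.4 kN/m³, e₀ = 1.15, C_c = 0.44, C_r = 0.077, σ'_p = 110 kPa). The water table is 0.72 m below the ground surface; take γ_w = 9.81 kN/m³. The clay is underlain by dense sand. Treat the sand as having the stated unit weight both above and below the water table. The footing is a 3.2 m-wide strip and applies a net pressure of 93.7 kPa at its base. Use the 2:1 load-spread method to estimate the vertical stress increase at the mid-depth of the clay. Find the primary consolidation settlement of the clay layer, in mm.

Mid-depth of clay below the ground surface: z = 2 + 6.5/2 = 5.25 m.
Total vertical stress at mid-clay: σ_v = 18×2 + 17.4×3.25 = 92.55 kPa.
Pore pressure: u = 9.81×(5.25 − 0.72) = 44.439 kPa.
Initial effective stress: σ'_0 = σ_v − u = 92.55 − 44.439 = 48.111 kPa.
Stress increase at mid-clay by the 2:1 spreading method:
Δσ = qB/(B+z) = 93.7×3.2/(3.2+5.25) = 35.484 kPa
Final effective stress: σ'_f = 48.111 + 35.484 = 83.595 kPa.
σ'_f = 83.595 ≤ σ'_p = 110 kPa, so the clay remains overconsolidated and only the recompression index applies:
S_c = C_r·H/(1+e₀)·log₁₀(σ'_f/σ'_0) = 0.077×6.5/2.15×log₁₀(83.595/48.111)
    = 0.23279 × 0.23994 = 0.05586 m

S_c ≈ 55.9 mm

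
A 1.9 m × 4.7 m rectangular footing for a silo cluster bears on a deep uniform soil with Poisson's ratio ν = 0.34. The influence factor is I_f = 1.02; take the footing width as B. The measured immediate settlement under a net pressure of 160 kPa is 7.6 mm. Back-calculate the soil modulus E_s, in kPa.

E_s ≈ 36100 kPa

S_e = q·B·(1−ν²)/E_s · I_f  ⇒  E_s = q·B·(1−ν²)·I_f / S_e.
E_s = 160 × 1.9 × 0.8844 × 1.02 / 0.0076 = 36080 kPa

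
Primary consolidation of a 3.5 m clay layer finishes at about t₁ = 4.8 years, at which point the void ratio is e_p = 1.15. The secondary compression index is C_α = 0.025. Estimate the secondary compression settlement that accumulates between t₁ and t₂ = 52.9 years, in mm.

S_s ≈ 42.4 mm

Secondary compression: S_s = C_α·H/(1+e_p)·log₁₀(t₂/t₁)
S_s = 0.025×3.5/(1+1.15)×log₁₀(52.9/4.8)
    = 0.0407 × 1.042 = 0.04242 m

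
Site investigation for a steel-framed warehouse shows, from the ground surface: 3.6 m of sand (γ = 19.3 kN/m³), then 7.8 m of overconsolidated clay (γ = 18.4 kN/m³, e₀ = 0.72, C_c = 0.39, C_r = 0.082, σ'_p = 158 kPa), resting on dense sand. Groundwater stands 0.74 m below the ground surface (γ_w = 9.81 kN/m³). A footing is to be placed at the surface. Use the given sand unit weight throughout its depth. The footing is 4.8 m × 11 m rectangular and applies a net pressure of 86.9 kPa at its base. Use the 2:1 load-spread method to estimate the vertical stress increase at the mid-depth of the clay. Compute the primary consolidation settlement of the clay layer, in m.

S_c ≈ 0.0385 m

Mid-depth of clay below the ground surface: z = 3.6 + 7.8/2 = 7.5 m.
Total vertical stress at mid-clay: σ_v = 19.3×3.6 + 18.4×3.9 = 141.24 kPa.
Pore pressure: u = 9.81×(7.5 − 0.74) = 66.316 kPa.
Initial effective stress: σ'_0 = σ_v − u = 141.24 − 66.316 = 74.924 kPa.
Stress increase at mid-clay by the 2:1 spreading method:
Δσ = qBL/((B+z)(L+z)) = 86.9×4.8×11/((4.8+7.5)(11+7.5)) = 20.164 kPa
Final effective stress: σ'_f = 74.924 + 20.164 = 95.088 kPa.
σ'_f = 95.088 ≤ σ'_p = 158 kPa, so the clay remains overconsolidated and only the recompression index applies:
S_c = C_r·H/(1+e₀)·log₁₀(σ'_f/σ'_0) = 0.082×7.8/1.72×log₁₀(95.088/74.924)
    = 0.37186 × 0.1035 = 0.03849 m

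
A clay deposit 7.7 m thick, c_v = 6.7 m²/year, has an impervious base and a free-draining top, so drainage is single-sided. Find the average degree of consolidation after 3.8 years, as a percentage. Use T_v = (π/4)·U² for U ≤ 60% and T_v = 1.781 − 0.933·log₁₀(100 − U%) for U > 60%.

Drainage path length: H_d = H = 7.7 m (single drainage).
T_v = c_v·t/H_d² = 6.7×3.8/7.7² = 0.42941.
T_v = 0.42941 corresponds to the U > 60% branch:
U = 1 − 10^((1.781 − T_v)/0.933)/100 = 0.719

U ≈ 71.9 %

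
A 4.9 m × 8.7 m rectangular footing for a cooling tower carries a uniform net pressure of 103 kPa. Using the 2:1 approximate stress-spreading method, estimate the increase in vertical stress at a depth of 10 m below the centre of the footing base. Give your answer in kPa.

Δσ_z ≈ 15.8 kPa

By the 2:1 method the load spreads at 1 horizontal : 2 vertical, so at depth z the loaded area has grown by z in each plan dimension:
Δσ = qBL/((B+z)(L+z)) = 103×4.9×8.7/((4.9+10)(8.7+10)) = 15.759 kPa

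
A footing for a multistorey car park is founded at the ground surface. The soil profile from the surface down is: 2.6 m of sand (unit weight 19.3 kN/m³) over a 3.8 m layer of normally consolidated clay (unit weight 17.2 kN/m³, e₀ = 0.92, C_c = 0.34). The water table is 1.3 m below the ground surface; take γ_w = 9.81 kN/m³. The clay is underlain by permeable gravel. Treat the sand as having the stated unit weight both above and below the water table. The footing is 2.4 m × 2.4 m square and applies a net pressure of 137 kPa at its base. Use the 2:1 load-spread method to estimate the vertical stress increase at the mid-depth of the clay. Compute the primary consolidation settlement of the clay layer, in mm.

S_c ≈ 81.6 mm

Mid-depth of clay below the ground surface: z = 2.6 + 3.8/2 = 4.5 m.
Total vertical stress at mid-clay: σ_v = 19.3×2.6 + 17.2×1.9 = 82.86 kPa.
Pore pressure: u = 9.81×(4.5 − 1.3) = 31.392 kPa.
Initial effective stress: σ'_0 = σ_v − u = 82.86 − 31.392 = 51.468 kPa.
Stress increase at mid-clay by the 2:1 spreading method:
Δσ = qBL/((B+z)(L+z)) = 137×2.4×2.4/((2.4+4.5)(2.4+4.5)) = 16.575 kPa
Final effective stress: σ'_f = σ'_0 + Δσ = 51.468 + 16.575 = 68.043 kPa.
Normally consolidated clay, so the full stress increment lies on the virgin compression line:
S_c = C_c·H/(1+e₀)·log₁₀(σ'_f/σ'_0) = 0.34×3.8/(1+0.92)×log₁₀(68.043/51.468)
    = 0.67292 × 0.12125 = 0.08159 m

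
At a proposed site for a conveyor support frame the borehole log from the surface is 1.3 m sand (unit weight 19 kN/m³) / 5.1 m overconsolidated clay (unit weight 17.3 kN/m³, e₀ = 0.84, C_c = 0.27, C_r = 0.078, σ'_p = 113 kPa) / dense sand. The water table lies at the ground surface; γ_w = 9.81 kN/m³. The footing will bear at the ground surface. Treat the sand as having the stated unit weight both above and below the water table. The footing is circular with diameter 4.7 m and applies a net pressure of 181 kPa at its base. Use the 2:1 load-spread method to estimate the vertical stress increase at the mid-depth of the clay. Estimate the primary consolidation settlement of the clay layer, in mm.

Mid-depth of clay below the ground surface: z = 1.3 + 5.1/2 = 3.85 m.
Total vertical stress at mid-clay: σ_v = 19×1.3 + 17.3×2.55 = 68.815 kPa.
Pore pressure: u = 9.81×(3.85 − 0) = 37.769 kPa.
Initial effective stress: σ'_0 = σ_v − u = 68.815 − 37.769 = 31.046 kPa.
Stress increase at mid-clay by the 2:1 spreading method:
Δσ ≈ qD²/(D+z)² = 181×4.7²/(4.7+3.85)² = 54.694 kPa
Final effective stress: σ'_f = 31.046 + 54.694 = 85.74 kPa.
σ'_f = 85.74 ≤ σ'_p = 113 kPa, so the clay remains overconsolidated and only the recompression index applies:
S_c = C_r·H/(1+e₀)·log₁₀(σ'_f/σ'_0) = 0.078×5.1/1.84×log₁₀(85.74/31.046)
    = 0.21619 × 0.44118 = 0.09538 m

S_c ≈ 95.4 mm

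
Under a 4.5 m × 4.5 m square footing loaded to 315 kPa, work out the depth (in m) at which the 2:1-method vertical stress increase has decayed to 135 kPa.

z ≈ 2.37 m

2:1 spreading — at depth z the loaded area has grown by z in each plan dimension:
qB²/(B+z)² = Δσ_z ⇒ z = B(√(q/Δσ_z) − 1) = 4.5×(√(315/135) − 1) = 2.374 m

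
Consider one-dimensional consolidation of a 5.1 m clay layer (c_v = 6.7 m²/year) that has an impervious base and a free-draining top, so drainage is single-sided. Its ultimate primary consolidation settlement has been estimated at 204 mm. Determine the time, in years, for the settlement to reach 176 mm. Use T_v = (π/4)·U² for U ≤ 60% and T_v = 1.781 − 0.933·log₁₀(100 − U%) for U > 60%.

Drainage path length: H_d = H = 5.1 m (single drainage).
U = S(t)/S_ult = 176/204 = 0.8627.
U > 60%: T_v = 1.781 − 0.933·log₁₀(100 − 86.275) = 0.71969.
t = T_v·H_d²/c_v = 0.71969×5.1²/6.7 = 2.794 years.

t ≈ 2.79 years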